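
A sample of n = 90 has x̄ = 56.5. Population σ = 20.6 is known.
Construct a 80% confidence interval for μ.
(53.72, 59.28)

z-interval (σ known):
z* = 1.282 for 80% confidence

Margin of error = z* · σ/√n = 1.282 · 20.6/√90 = 2.78

CI: (56.5 - 2.78, 56.5 + 2.78) = (53.72, 59.28)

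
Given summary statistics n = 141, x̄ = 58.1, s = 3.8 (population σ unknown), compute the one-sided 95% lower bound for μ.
μ ≥ 57.57

Lower bound (one-sided):
t* = 1.656 (one-sided for 95%)
Lower bound = x̄ - t* · s/√n = 58.1 - 1.656 · 3.8/√141 = 57.57

We are 95% confident that μ ≥ 57.57.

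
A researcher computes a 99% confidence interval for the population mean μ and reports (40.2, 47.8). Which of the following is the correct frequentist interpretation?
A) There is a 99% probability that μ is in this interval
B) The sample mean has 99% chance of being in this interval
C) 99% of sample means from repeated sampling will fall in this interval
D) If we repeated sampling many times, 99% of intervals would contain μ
D

A) Wrong — μ is fixed; the randomness lives in the interval, not in μ.
B) Wrong — x̄ is observed and sits in the interval by construction.
C) Wrong — coverage applies to intervals containing μ, not to future x̄ values.
D) Correct — this is the frequentist long-run coverage interpretation.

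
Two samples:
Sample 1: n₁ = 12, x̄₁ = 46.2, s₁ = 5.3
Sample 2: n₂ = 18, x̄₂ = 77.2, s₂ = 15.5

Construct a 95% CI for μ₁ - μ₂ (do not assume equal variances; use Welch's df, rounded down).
(-39.21, -22.79)

Difference: x̄₁ - x̄₂ = -31.00
SE = √(s₁²/n₁ + s₂²/n₂) = √(5.3²/12 + 15.5²/18) = 3.9608
df = 22.42 → 22 (Welch–Satterthwaite, rounded down)
t* = 2.074

CI: -31.00 ± 2.074 · 3.9608 = -31.00 ± 8.21 = (-39.21, -22.79)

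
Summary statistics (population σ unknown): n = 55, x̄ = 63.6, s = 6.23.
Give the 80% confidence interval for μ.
(62.51, 64.69)

t-interval (σ unknown):
df = n - 1 = 54
t* = 1.297 for 80% confidence

Margin of error = t* · s/√n = 1.297 · 6.23/√55 = 1.09

CI: (62.51, 64.69)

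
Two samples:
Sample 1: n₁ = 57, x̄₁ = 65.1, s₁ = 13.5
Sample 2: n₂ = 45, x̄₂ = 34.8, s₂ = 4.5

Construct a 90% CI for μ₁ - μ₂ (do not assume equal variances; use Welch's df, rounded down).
(27.12, 33.48)

Difference: x̄₁ - x̄₂ = 30.30
SE = √(s₁²/n₁ + s₂²/n₂) = √(13.5²/57 + 4.5²/45) = 1.9098
df = 71.08 → 71 (Welch–Satterthwaite, rounded down)
t* = 1.667

CI: 30.30 ± 1.667 · 1.9098 = 30.30 ± 3.18 = (27.12, 33.48)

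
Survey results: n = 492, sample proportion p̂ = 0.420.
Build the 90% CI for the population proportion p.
(0.383, 0.457)

Proportion CI:
SE = √(p̂(1-p̂)/n) = √(0.420 · 0.580 / 492) = 0.02225

z* = 1.645
Margin = z* · SE = 1.645 · 0.02225 = 0.0366

CI: 0.420 ± 0.0366 = (0.383, 0.457)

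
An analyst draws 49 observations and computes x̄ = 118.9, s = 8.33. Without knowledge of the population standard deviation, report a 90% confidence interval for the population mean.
(116.90, 120.90)

t-interval (σ unknown):
df = n - 1 = 48
t* = 1.677 for 90% confidence

Margin of error = t* · s/√n = 1.677 · 8.33/√49 = 2.00

CI: (116.90, 120.90)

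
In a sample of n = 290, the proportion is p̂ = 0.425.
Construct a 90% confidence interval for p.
(0.377, 0.473)

Proportion CI:
SE = √(p̂(1-p̂)/n) = √(0.425 · 0.575 / 290) = 0.02903

z* = 1.645
Margin = z* · SE = 1.645 · 0.02903 = 0.0478

CI: 0.425 ± 0.0478 = (0.377, 0.473)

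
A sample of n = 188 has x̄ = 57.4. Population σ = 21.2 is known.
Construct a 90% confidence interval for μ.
(54.86, 59.94)

z-interval (σ known):
z* = 1.645 for 90% confidence

Margin of error = z* · σ/√n = 1.645 · 21.2/√188 = 2.54

CI: (57.4 - 2.54, 57.4 + 2.54) = (54.86, 59.94)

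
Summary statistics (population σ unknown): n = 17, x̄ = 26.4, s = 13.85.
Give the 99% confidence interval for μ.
(16.59, 36.21)

t-interval (σ unknown):
df = n - 1 = 16
t* = 2.921 for 99% confidence

Margin of error = t* · s/√n = 2.921 · 13.85/√17 = 9.81

CI: (16.59, 36.21)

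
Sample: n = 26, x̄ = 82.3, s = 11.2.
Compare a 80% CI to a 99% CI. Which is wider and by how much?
99% CI is wider by 6.46

df = 25
80% CI: t* = 1.316, (79.41, 85.19), width = 2 · t* · s/√n = 5.78
99% CI: t* = 2.787, (76.18, 88.42), width = 2 · t* · s/√n = 12.24

The 99% CI is wider by 12.24 - 5.78 = 6.46.
Higher confidence requires a wider interval.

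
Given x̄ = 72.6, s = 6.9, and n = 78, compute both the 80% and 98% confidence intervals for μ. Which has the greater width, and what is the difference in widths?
98% CI is wider by 1.69

df = 77
80% CI: t* = 1.293, (71.59, 73.61), width = 2 · t* · s/√n = 2.02
98% CI: t* = 2.376, (70.74, 74.46), width = 2 · t* · s/√n = 3.71

The 98% CI is wider by 3.71 - 2.02 = 1.69.
Higher confidence requires a wider interval.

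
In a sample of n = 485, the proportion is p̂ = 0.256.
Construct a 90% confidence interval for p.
(0.223, 0.289)

Proportion CI:
SE = √(p̂(1-p̂)/n) = √(0.256 · 0.744 / 485) = 0.01982

z* = 1.645
Margin = z* · SE = 1.645 · 0.01982 = 0.0326

CI: 0.256 ± 0.0326 = (0.223, 0.289)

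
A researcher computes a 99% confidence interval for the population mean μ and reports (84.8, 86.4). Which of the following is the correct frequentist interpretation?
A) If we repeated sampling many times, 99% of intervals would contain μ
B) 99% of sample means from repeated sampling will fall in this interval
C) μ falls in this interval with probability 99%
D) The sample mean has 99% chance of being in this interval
A

A) Correct — this is the frequentist long-run coverage interpretation.
B) Wrong — coverage applies to intervals containing μ, not to future x̄ values.
C) Wrong — μ is fixed; the randomness lives in the interval, not in μ.
D) Wrong — x̄ is observed and sits in the interval by construction.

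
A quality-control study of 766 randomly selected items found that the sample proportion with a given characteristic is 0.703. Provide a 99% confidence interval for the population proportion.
(0.660, 0.746)

Proportion CI:
SE = √(p̂(1-p̂)/n) = √(0.703 · 0.297 / 766) = 0.01651

z* = 2.576
Margin = z* · SE = 2.576 · 0.01651 = 0.0425

CI: 0.703 ± 0.0425 = (0.660, 0.746)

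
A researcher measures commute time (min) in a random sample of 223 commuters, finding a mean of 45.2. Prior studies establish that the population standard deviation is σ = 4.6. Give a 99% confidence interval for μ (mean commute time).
(44.41, 45.99)

z-interval (σ known):
z* = 2.576 for 99% confidence

Margin of error = z* · σ/√n = 2.576 · 4.6/√223 = 0.79

CI: (45.2 - 0.79, 45.2 + 0.79) = (44.41, 45.99)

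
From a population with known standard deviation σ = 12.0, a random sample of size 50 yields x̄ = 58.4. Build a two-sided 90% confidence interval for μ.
(55.61, 61.19)

z-interval (σ known):
z* = 1.645 for 90% confidence

Margin of error = z* · σ/√n = 1.645 · 12.0/√50 = 2.79

CI: (58.4 - 2.79, 58.4 + 2.79) = (55.61, 61.19)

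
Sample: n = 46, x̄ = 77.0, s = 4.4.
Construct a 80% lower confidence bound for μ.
μ ≥ 76.45

Lower bound (one-sided):
t* = 0.850 (one-sided for 80%)
Lower bound = x̄ - t* · s/√n = 77.0 - 0.850 · 4.4/√46 = 76.45

We are 80% confident that μ ≥ 76.45.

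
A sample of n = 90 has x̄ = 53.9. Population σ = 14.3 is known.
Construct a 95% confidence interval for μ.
(50.95, 56.85)

z-interval (σ known):
z* = 1.960 for 95% confidence

Margin of error = z* · σ/√n = 1.960 · 14.3/√90 = 2.95

CI: (53.9 - 2.95, 53.9 + 2.95) = (50.95, 56.85)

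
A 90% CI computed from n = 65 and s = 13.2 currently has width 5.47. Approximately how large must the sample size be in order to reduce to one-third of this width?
n ≈ 585

CI width ∝ 1/√n
To reduce width by factor 3, need √n to grow by 3 → need 3² = 9 times as many samples.

Current: n = 65, width = 5.47
New: n = 585, width ≈ 1.80

Width reduced by factor of 5.47/1.80 = 3.04.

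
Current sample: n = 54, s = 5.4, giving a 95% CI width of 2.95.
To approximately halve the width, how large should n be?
n ≈ 216

CI width ∝ 1/√n
To reduce width by factor 2, need √n to grow by 2 → need 2² = 4 times as many samples.

Current: n = 54, width = 2.95
New: n = 216, width ≈ 1.45

Width reduced by factor of 2.95/1.45 = 2.03.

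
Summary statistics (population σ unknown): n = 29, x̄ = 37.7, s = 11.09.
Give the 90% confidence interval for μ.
(34.20, 41.20)

t-interval (σ unknown):
df = n - 1 = 28
t* = 1.701 for 90% confidence

Margin of error = t* · s/√n = 1.701 · 11.09/√29 = 3.50

CI: (34.20, 41.20)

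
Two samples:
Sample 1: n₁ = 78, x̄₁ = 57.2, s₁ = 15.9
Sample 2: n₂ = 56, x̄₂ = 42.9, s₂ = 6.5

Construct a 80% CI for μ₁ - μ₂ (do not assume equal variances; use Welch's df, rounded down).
(11.72, 16.88)

Difference: x̄₁ - x̄₂ = 14.30
SE = √(s₁²/n₁ + s₂²/n₂) = √(15.9²/78 + 6.5²/56) = 1.9989
df = 108.77 → 108 (Welch–Satterthwaite, rounded down)
t* = 1.289

CI: 14.30 ± 1.289 · 1.9989 = 14.30 ± 2.58 = (11.72, 16.88)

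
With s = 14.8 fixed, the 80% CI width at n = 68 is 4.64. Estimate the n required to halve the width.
n ≈ 272

CI width ∝ 1/√n
To reduce width by factor 2, need √n to grow by 2 → need 2² = 4 times as many samples.

Current: n = 68, width = 4.64
New: n = 272, width ≈ 2.31

Width reduced by factor of 4.64/2.31 = 2.01.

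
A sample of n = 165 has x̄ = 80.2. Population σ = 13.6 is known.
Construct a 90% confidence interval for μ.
(78.46, 81.94)

z-interval (σ known):
z* = 1.645 for 90% confidence

Margin of error = z* · σ/√n = 1.645 · 13.6/√165 = 1.74

CI: (80.2 - 1.74, 80.2 + 1.74) = (78.46, 81.94)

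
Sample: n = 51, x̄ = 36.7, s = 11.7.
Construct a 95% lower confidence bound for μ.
μ ≥ 33.95

Lower bound (one-sided):
t* = 1.676 (one-sided for 95%)
Lower bound = x̄ - t* · s/√n = 36.7 - 1.676 · 11.7/√51 = 33.95

We are 95% confident that μ ≥ 33.95.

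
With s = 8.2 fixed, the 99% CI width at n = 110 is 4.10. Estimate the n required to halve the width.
n ≈ 440

CI width ∝ 1/√n
To reduce width by factor 2, need √n to grow by 2 → need 2² = 4 times as many samples.

Current: n = 110, width = 4.10
New: n = 440, width ≈ 2.02

Width reduced by factor of 4.10/2.02 = 2.03.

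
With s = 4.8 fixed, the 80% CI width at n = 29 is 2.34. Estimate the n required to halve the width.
n ≈ 116

CI width ∝ 1/√n
To reduce width by factor 2, need √n to grow by 2 → need 2² = 4 times as many samples.

Current: n = 29, width = 2.34
New: n = 116, width ≈ 1.15

Width reduced by factor of 2.34/1.15 = 2.03.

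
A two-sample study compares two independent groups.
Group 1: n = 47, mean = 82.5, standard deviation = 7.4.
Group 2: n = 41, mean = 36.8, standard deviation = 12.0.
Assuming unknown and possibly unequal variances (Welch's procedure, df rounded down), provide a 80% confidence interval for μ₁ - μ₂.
(42.90, 48.50)

Difference: x̄₁ - x̄₂ = 45.70
SE = √(s₁²/n₁ + s₂²/n₂) = √(7.4²/47 + 12.0²/41) = 2.1627
df = 64.74 → 64 (Welch–Satterthwaite, rounded down)
t* = 1.295

CI: 45.70 ± 1.295 · 2.1627 = 45.70 ± 2.80 = (42.90, 48.50)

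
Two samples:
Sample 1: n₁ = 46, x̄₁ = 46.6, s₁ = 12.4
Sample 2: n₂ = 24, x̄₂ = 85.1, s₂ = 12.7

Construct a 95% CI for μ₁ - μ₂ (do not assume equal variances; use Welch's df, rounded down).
(-44.89, -32.11)

Difference: x̄₁ - x̄₂ = -38.50
SE = √(s₁²/n₁ + s₂²/n₂) = √(12.4²/46 + 12.7²/24) = 3.1722
df = 45.78 → 45 (Welch–Satterthwaite, rounded down)
t* = 2.014

CI: -38.50 ± 2.014 · 3.1722 = -38.50 ± 6.39 = (-44.89, -32.11)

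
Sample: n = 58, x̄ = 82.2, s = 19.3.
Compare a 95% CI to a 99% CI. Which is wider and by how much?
99% CI is wider by 3.36

df = 57
95% CI: t* = 2.002, (77.13, 87.27), width = 2 · t* · s/√n = 10.15
99% CI: t* = 2.665, (75.45, 88.95), width = 2 · t* · s/√n = 13.51

The 99% CI is wider by 13.51 - 10.15 = 3.36.
Higher confidence requires a wider interval.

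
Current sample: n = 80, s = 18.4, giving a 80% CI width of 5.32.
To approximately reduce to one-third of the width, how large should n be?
n ≈ 720

CI width ∝ 1/√n
To reduce width by factor 3, need √n to grow by 3 → need 3² = 9 times as many samples.

Current: n = 80, width = 5.32
New: n = 720, width ≈ 1.76

Width reduced by factor of 5.32/1.76 = 3.02.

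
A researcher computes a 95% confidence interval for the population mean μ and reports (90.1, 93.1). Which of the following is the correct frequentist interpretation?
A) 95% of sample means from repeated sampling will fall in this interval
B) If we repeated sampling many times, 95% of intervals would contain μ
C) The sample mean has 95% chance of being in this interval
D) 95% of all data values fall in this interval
B

A) Wrong — coverage applies to intervals containing μ, not to future x̄ values.
B) Correct — this is the frequentist long-run coverage interpretation.
C) Wrong — x̄ is observed and sits in the interval by construction.
D) Wrong — a CI is about the parameter μ, not individual data values.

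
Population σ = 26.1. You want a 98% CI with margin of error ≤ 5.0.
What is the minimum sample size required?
n ≥ 148

For margin E ≤ 5.0:
n ≥ (z* · σ / E)²
n ≥ (2.326 · 26.1 / 5.0)²
n ≥ 147.42

Minimum n = 148 (rounding up)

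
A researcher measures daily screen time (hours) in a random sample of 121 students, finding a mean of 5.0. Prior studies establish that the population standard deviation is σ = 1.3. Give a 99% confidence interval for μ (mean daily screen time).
(4.70, 5.30)

z-interval (σ known):
z* = 2.576 for 99% confidence

Margin of error = z* · σ/√n = 2.576 · 1.3/√121 = 0.30

CI: (5.0 - 0.30, 5.0 + 0.30) = (4.70, 5.30)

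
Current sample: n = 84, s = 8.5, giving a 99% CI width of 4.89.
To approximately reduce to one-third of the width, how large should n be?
n ≈ 756

CI width ∝ 1/√n
To reduce width by factor 3, need √n to grow by 3 → need 3² = 9 times as many samples.

Current: n = 84, width = 4.89
New: n = 756, width ≈ 1.60

Width reduced by factor of 4.89/1.60 = 3.06.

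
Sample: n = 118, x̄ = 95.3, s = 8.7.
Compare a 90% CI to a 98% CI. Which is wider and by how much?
98% CI is wider by 1.12

df = 117
90% CI: t* = 1.658, (93.97, 96.63), width = 2 · t* · s/√n = 2.66
98% CI: t* = 2.359, (93.41, 97.19), width = 2 · t* · s/√n = 3.78

The 98% CI is wider by 3.78 - 2.66 = 1.12.
Higher confidence requires a wider interval.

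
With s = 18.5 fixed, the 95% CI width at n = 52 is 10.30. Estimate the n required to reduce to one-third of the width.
n ≈ 468

CI width ∝ 1/√n
To reduce width by factor 3, need √n to grow by 3 → need 3² = 9 times as many samples.

Current: n = 52, width = 10.30
New: n = 468, width ≈ 3.36

Width reduced by factor of 10.30/3.36 = 3.07.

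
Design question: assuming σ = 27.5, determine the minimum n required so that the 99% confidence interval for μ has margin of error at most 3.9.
n ≥ 330

For margin E ≤ 3.9:
n ≥ (z* · σ / E)²
n ≥ (2.576 · 27.5 / 3.9)²
n ≥ 329.93

Minimum n = 330 (rounding up)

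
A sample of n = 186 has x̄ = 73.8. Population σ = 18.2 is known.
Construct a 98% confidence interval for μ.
(70.70, 76.90)

z-interval (σ known):
z* = 2.326 for 98% confidence

Margin of error = z* · σ/√n = 2.326 · 18.2/√186 = 3.10

CI: (73.8 - 3.10, 73.8 + 3.10) = (70.70, 76.90)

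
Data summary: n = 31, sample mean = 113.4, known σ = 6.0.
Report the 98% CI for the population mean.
(110.89, 115.91)

z-interval (σ known):
z* = 2.326 for 98% confidence

Margin of error = z* · σ/√n = 2.326 · 6.0/√31 = 2.51

CI: (113.4 - 2.51, 113.4 + 2.51) = (110.89, 115.91)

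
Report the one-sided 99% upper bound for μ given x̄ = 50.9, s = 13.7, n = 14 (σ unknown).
μ ≤ 60.60

Upper bound (one-sided):
t* = 2.650 (one-sided for 99%)
Upper bound = x̄ + t* · s/√n = 50.9 + 2.650 · 13.7/√14 = 60.60

We are 99% confident that μ ≤ 60.60.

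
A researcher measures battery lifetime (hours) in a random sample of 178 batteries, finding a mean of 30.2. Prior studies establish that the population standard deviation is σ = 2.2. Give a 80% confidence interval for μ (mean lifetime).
(29.99, 30.41)

z-interval (σ known):
z* = 1.282 for 80% confidence

Margin of error = z* · σ/√n = 1.282 · 2.2/√178 = 0.21

CI: (30.2 - 0.21, 30.2 + 0.21) = (29.99, 30.41)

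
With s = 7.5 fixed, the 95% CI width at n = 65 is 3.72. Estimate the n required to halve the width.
n ≈ 260

CI width ∝ 1/√n
To reduce width by factor 2, need √n to grow by 2 → need 2² = 4 times as many samples.

Current: n = 65, width = 3.72
New: n = 260, width ≈ 1.83

Width reduced by factor of 3.72/1.83 = 2.03.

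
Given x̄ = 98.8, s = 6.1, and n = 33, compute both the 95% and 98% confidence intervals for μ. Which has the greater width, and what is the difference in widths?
98% CI is wider by 0.87

df = 32
95% CI: t* = 2.037, (96.64, 100.96), width = 2 · t* · s/√n = 4.33
98% CI: t* = 2.449, (96.20, 101.40), width = 2 · t* · s/√n = 5.20

The 98% CI is wider by 5.20 - 4.33 = 0.87.
Higher confidence requires a wider interval.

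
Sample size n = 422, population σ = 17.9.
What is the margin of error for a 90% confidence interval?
Margin of error = 1.43

Margin of error = z* · σ/√n
= 1.645 · 17.9/√422
= 1.645 · 17.9/20.5426
= 1.43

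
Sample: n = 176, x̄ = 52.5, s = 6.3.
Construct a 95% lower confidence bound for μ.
μ ≥ 51.71

Lower bound (one-sided):
t* = 1.654 (one-sided for 95%)
Lower bound = x̄ - t* · s/√n = 52.5 - 1.654 · 6.3/√176 = 51.71

We are 95% confident that μ ≥ 51.71.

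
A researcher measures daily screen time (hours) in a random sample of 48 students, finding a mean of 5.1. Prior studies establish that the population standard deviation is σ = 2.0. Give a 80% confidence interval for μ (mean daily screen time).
(4.73, 5.47)

z-interval (σ known):
z* = 1.282 for 80% confidence

Margin of error = z* · σ/√n = 1.282 · 2.0/√48 = 0.37

CI: (5.1 - 0.37, 5.1 + 0.37) = (4.73, 5.47)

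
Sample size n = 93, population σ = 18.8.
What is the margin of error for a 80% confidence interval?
Margin of error = 2.50

Margin of error = z* · σ/√n
= 1.282 · 18.8/√93
= 1.282 · 18.8/9.6437
= 2.50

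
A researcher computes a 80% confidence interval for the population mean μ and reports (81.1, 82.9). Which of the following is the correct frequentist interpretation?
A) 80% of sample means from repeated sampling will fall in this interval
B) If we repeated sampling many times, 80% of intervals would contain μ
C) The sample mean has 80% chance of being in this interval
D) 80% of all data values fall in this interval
B

A) Wrong — coverage applies to intervals containing μ, not to future x̄ values.
B) Correct — this is the frequentist long-run coverage interpretation.
C) Wrong — x̄ is observed and sits in the interval by construction.
D) Wrong — a CI is about the parameter μ, not individual data values.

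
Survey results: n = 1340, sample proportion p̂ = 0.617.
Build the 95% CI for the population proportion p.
(0.591, 0.643)

Proportion CI:
SE = √(p̂(1-p̂)/n) = √(0.617 · 0.383 / 1340) = 0.01328

z* = 1.960
Margin = z* · SE = 1.960 · 0.01328 = 0.0260

CI: 0.617 ± 0.0260 = (0.591, 0.643)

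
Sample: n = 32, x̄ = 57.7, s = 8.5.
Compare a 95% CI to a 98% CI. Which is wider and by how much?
98% CI is wider by 1.24

df = 31
95% CI: t* = 2.040, (54.63, 60.77), width = 2 · t* · s/√n = 6.13
98% CI: t* = 2.453, (54.01, 61.39), width = 2 · t* · s/√n = 7.37

The 98% CI is wider by 7.37 - 6.13 = 1.24.
Higher confidence requires a wider interval.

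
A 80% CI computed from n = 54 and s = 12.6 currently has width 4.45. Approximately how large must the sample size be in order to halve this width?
n ≈ 216

CI width ∝ 1/√n
To reduce width by factor 2, need √n to grow by 2 → need 2² = 4 times as many samples.

Current: n = 54, width = 4.45
New: n = 216, width ≈ 2.21

Width reduced by factor of 4.45/2.21 = 2.01.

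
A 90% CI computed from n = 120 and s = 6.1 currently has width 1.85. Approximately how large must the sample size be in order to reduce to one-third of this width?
n ≈ 1080

CI width ∝ 1/√n
To reduce width by factor 3, need √n to grow by 3 → need 3² = 9 times as many samples.

Current: n = 120, width = 1.85
New: n = 1080, width ≈ 0.61

Width reduced by factor of 1.85/0.61 = 3.03.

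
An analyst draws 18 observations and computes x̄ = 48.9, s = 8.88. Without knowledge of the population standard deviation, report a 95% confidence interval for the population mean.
(44.48, 53.32)

t-interval (σ unknown):
df = n - 1 = 17
t* = 2.110 for 95% confidence

Margin of error = t* · s/√n = 2.110 · 8.88/√18 = 4.42

CI: (44.48, 53.32)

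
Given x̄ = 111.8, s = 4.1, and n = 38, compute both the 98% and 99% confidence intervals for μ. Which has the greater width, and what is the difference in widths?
99% CI is wider by 0.38

df = 37
98% CI: t* = 2.431, (110.18, 113.42), width = 2 · t* · s/√n = 3.23
99% CI: t* = 2.715, (109.99, 113.61), width = 2 · t* · s/√n = 3.61

The 99% CI is wider by 3.61 - 3.23 = 0.38.
Higher confidence requires a wider interval.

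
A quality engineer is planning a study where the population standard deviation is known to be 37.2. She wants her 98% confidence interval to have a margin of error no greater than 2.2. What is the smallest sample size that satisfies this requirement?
n ≥ 1547

For margin E ≤ 2.2:
n ≥ (z* · σ / E)²
n ≥ (2.326 · 37.2 / 2.2)²
n ≥ 1546.89

Minimum n = 1547 (rounding up)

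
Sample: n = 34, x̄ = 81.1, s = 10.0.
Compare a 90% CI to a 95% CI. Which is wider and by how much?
95% CI is wider by 1.18

df = 33
90% CI: t* = 1.692, (78.20, 84.00), width = 2 · t* · s/√n = 5.80
95% CI: t* = 2.035, (77.61, 84.59), width = 2 · t* · s/√n = 6.98

The 95% CI is wider by 6.98 - 5.80 = 1.18.
Higher confidence requires a wider interval.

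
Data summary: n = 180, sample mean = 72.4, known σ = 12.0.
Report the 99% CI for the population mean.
(70.10, 74.70)

z-interval (σ known):
z* = 2.576 for 99% confidence

Margin of error = z* · σ/√n = 2.576 · 12.0/√180 = 2.30

CI: (72.4 - 2.30, 72.4 + 2.30) = (70.10, 74.70)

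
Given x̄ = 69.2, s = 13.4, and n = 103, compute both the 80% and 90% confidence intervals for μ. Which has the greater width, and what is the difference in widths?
90% CI is wider by 0.97

df = 102
80% CI: t* = 1.290, (67.50, 70.90), width = 2 · t* · s/√n = 3.41
90% CI: t* = 1.660, (67.01, 71.39), width = 2 · t* · s/√n = 4.38

The 90% CI is wider by 4.38 - 3.41 = 0.97.
Higher confidence requires a wider interval.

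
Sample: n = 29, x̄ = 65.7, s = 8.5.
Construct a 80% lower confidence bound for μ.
μ ≥ 64.35

Lower bound (one-sided):
t* = 0.855 (one-sided for 80%)
Lower bound = x̄ - t* · s/√n = 65.7 - 0.855 · 8.5/√29 = 64.35

We are 80% confident that μ ≥ 64.35.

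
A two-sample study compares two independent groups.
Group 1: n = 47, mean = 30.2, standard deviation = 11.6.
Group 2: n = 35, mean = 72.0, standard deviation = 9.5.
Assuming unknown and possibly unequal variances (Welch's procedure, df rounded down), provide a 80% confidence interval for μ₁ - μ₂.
(-44.81, -38.79)

Difference: x̄₁ - x̄₂ = -41.80
SE = √(s₁²/n₁ + s₂²/n₂) = √(11.6²/47 + 9.5²/35) = 2.3327
df = 79.23 → 79 (Welch–Satterthwaite, rounded down)
t* = 1.292

CI: -41.80 ± 1.292 · 2.3327 = -41.80 ± 3.01 = (-44.81, -38.79)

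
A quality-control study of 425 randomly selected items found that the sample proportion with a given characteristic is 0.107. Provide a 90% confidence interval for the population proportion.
(0.082, 0.132)

Proportion CI:
SE = √(p̂(1-p̂)/n) = √(0.107 · 0.893 / 425) = 0.01499

z* = 1.645
Margin = z* · SE = 1.645 · 0.01499 = 0.0247

CI: 0.107 ± 0.0247 = (0.082, 0.132)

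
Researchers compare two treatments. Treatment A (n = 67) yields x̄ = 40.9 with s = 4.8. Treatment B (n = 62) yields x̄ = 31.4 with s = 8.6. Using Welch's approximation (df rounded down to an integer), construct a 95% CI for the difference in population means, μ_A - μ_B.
(7.04, 11.96)

Difference: x̄₁ - x̄₂ = 9.50
SE = √(s₁²/n₁ + s₂²/n₂) = √(4.8²/67 + 8.6²/62) = 1.2397
df = 94.02 → 94 (Welch–Satterthwaite, rounded down)
t* = 1.986

CI: 9.50 ± 1.986 · 1.2397 = 9.50 ± 2.46 = (7.04, 11.96)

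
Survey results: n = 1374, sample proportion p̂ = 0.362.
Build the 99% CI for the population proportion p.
(0.329, 0.395)

Proportion CI:
SE = √(p̂(1-p̂)/n) = √(0.362 · 0.638 / 1374) = 0.01296

z* = 2.576
Margin = z* · SE = 2.576 · 0.01296 = 0.0334

CI: 0.362 ± 0.0334 = (0.329, 0.395)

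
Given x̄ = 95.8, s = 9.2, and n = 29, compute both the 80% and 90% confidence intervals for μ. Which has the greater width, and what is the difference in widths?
90% CI is wider by 1.32

df = 28
80% CI: t* = 1.313, (93.56, 98.04), width = 2 · t* · s/√n = 4.49
90% CI: t* = 1.701, (92.89, 98.71), width = 2 · t* · s/√n = 5.81

The 90% CI is wider by 5.81 - 4.49 = 1.32.
Higher confidence requires a wider interval.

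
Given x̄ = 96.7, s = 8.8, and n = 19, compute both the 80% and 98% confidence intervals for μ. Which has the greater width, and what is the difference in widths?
98% CI is wider by 4.93

df = 18
80% CI: t* = 1.330, (94.01, 99.39), width = 2 · t* · s/√n = 5.37
98% CI: t* = 2.552, (91.55, 101.85), width = 2 · t* · s/√n = 10.30

The 98% CI is wider by 10.30 - 5.37 = 4.93.
Higher confidence requires a wider interval.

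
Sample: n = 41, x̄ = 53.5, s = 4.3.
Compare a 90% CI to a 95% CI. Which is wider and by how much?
95% CI is wider by 0.45

df = 40
90% CI: t* = 1.684, (52.37, 54.63), width = 2 · t* · s/√n = 2.26
95% CI: t* = 2.021, (52.14, 54.86), width = 2 · t* · s/√n = 2.71

The 95% CI is wider by 2.71 - 2.26 = 0.45.
Higher confidence requires a wider interval.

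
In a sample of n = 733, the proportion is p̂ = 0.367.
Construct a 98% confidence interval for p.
(0.326, 0.408)

Proportion CI:
SE = √(p̂(1-p̂)/n) = √(0.367 · 0.633 / 733) = 0.01780

z* = 2.326
Margin = z* · SE = 2.326 · 0.01780 = 0.0414

CI: 0.367 ± 0.0414 = (0.326, 0.408)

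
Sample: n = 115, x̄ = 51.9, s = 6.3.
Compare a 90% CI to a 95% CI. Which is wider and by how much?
95% CI is wider by 0.38

df = 114
90% CI: t* = 1.658, (50.93, 52.87), width = 2 · t* · s/√n = 1.95
95% CI: t* = 1.981, (50.74, 53.06), width = 2 · t* · s/√n = 2.33

The 95% CI is wider by 2.33 - 1.95 = 0.38.
Higher confidence requires a wider interval.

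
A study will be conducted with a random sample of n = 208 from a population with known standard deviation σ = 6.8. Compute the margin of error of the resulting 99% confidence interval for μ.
Margin of error = 1.21

Margin of error = z* · σ/√n
= 2.576 · 6.8/√208
= 2.576 · 6.8/14.4222
= 1.21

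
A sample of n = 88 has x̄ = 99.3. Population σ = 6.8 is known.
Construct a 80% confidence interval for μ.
(98.37, 100.23)

z-interval (σ known):
z* = 1.282 for 80% confidence

Margin of error = z* · σ/√n = 1.282 · 6.8/√88 = 0.93

CI: (99.3 - 0.93, 99.3 + 0.93) = (98.37, 100.23)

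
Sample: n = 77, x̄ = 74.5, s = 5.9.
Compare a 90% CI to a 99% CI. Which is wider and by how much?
99% CI is wider by 1.31

df = 76
90% CI: t* = 1.665, (73.38, 75.62), width = 2 · t* · s/√n = 2.24
99% CI: t* = 2.642, (72.72, 76.28), width = 2 · t* · s/√n = 3.55

The 99% CI is wider by 3.55 - 2.24 = 1.31.
Higher confidence requires a wider interval.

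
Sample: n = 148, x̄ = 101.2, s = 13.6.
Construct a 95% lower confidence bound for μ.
μ ≥ 99.35

Lower bound (one-sided):
t* = 1.655 (one-sided for 95%)
Lower bound = x̄ - t* · s/√n = 101.2 - 1.655 · 13.6/√148 = 99.35

We are 95% confident that μ ≥ 99.35.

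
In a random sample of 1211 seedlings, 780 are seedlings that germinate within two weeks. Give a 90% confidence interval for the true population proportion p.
(0.621, 0.667)

Proportion CI:
p̂ = 780/1211 = 0.64410
SE = √(p̂(1-p̂)/n) = √(0.64410 · 0.35590 / 1211) = 0.01376

z* = 1.645
Margin = z* · SE = 1.645 · 0.01376 = 0.0226

CI: 0.64410 ± 0.0226 = (0.621, 0.667)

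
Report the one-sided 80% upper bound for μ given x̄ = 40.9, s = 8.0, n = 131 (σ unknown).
μ ≤ 41.49

Upper bound (one-sided):
t* = 0.844 (one-sided for 80%)
Upper bound = x̄ + t* · s/√n = 40.9 + 0.844 · 8.0/√131 = 41.49

We are 80% confident that μ ≤ 41.49.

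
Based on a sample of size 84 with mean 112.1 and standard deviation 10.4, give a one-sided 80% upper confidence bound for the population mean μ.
μ ≤ 113.06

Upper bound (one-sided):
t* = 0.846 (one-sided for 80%)
Upper bound = x̄ + t* · s/√n = 112.1 + 0.846 · 10.4/√84 = 113.06

We are 80% confident that μ ≤ 113.06.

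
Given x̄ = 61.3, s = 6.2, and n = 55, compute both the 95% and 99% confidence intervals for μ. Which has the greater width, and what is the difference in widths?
99% CI is wider by 1.11

df = 54
95% CI: t* = 2.005, (59.62, 62.98), width = 2 · t* · s/√n = 3.35
99% CI: t* = 2.670, (59.07, 63.53), width = 2 · t* · s/√n = 4.46

The 99% CI is wider by 4.46 - 3.35 = 1.11.
Higher confidence requires a wider interval.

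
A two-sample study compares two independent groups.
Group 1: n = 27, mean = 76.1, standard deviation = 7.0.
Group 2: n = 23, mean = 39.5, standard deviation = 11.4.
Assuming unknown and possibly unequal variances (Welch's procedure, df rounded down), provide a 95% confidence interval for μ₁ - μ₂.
(31.05, 42.15)

Difference: x̄₁ - x̄₂ = 36.60
SE = √(s₁²/n₁ + s₂²/n₂) = √(7.0²/27 + 11.4²/23) = 2.7323
df = 35.32 → 35 (Welch–Satterthwaite, rounded down)
t* = 2.030

CI: 36.60 ± 2.030 · 2.7323 = 36.60 ± 5.55 = (31.05, 42.15)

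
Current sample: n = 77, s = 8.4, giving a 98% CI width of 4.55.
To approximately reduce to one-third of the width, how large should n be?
n ≈ 693

CI width ∝ 1/√n
To reduce width by factor 3, need √n to grow by 3 → need 3² = 9 times as many samples.

Current: n = 77, width = 4.55
New: n = 693, width ≈ 1.49

Width reduced by factor of 4.55/1.49 = 3.05.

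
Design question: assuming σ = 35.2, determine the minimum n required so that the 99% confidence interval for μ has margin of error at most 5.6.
n ≥ 263

For margin E ≤ 5.6:
n ≥ (z* · σ / E)²
n ≥ (2.576 · 35.2 / 5.6)²
n ≥ 262.18

Minimum n = 263 (rounding up)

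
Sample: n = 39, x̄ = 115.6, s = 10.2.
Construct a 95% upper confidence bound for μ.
μ ≤ 118.35

Upper bound (one-sided):
t* = 1.686 (one-sided for 95%)
Upper bound = x̄ + t* · s/√n = 115.6 + 1.686 · 10.2/√39 = 118.35

We are 95% confident that μ ≤ 118.35.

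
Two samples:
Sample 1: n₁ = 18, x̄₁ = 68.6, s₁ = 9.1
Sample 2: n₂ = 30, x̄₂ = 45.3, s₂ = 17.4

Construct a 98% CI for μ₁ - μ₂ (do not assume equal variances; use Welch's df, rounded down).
(14.05, 32.55)

Difference: x̄₁ - x̄₂ = 23.30
SE = √(s₁²/n₁ + s₂²/n₂) = √(9.1²/18 + 17.4²/30) = 3.8331
df = 45.38 → 45 (Welch–Satterthwaite, rounded down)
t* = 2.412

CI: 23.30 ± 2.412 · 3.8331 = 23.30 ± 9.25 = (14.05, 32.55)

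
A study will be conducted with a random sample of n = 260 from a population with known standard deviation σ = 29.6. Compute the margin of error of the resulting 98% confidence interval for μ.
Margin of error = 4.27

Margin of error = z* · σ/√n
= 2.326 · 29.6/√260
= 2.326 · 29.6/16.1245
= 4.27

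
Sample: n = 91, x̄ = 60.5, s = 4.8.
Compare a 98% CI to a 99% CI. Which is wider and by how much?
99% CI is wider by 0.27

df = 90
98% CI: t* = 2.368, (59.31, 61.69), width = 2 · t* · s/√n = 2.38
99% CI: t* = 2.632, (59.18, 61.82), width = 2 · t* · s/√n = 2.65

The 99% CI is wider by 2.65 - 2.38 = 0.27.
Higher confidence requires a wider interval.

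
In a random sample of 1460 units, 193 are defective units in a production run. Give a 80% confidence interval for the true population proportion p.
(0.121, 0.144)

Proportion CI:
p̂ = 193/1460 = 0.13219
SE = √(p̂(1-p̂)/n) = √(0.13219 · 0.86781 / 1460) = 0.00886

z* = 1.282
Margin = z* · SE = 1.282 · 0.00886 = 0.0114

CI: 0.13219 ± 0.0114 = (0.121, 0.144)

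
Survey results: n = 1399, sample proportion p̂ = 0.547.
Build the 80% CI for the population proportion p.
(0.530, 0.564)

Proportion CI:
SE = √(p̂(1-p̂)/n) = √(0.547 · 0.453 / 1399) = 0.01331

z* = 1.282
Margin = z* · SE = 1.282 · 0.01331 = 0.0171

CI: 0.547 ± 0.0171 = (0.530, 0.564)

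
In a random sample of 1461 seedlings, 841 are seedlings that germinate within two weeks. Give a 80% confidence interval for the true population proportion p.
(0.559, 0.592)

Proportion CI:
p̂ = 841/1461 = 0.57563
SE = √(p̂(1-p̂)/n) = √(0.57563 · 0.42437 / 1461) = 0.01293

z* = 1.282
Margin = z* · SE = 1.282 · 0.01293 = 0.0166

CI: 0.57563 ± 0.0166 = (0.559, 0.592)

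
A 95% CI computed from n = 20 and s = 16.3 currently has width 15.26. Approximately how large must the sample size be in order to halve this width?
n ≈ 80

CI width ∝ 1/√n
To reduce width by factor 2, need √n to grow by 2 → need 2² = 4 times as many samples.

Current: n = 20, width = 15.26
New: n = 80, width ≈ 7.25

Width reduced by factor of 15.26/7.25 = 2.10.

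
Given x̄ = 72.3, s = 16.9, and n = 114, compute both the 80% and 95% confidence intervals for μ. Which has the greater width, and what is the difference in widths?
95% CI is wider by 2.19

df = 113
80% CI: t* = 1.289, (70.26, 74.34), width = 2 · t* · s/√n = 4.08
95% CI: t* = 1.981, (69.16, 75.44), width = 2 · t* · s/√n = 6.27

The 95% CI is wider by 6.27 - 4.08 = 2.19.
Higher confidence requires a wider interval.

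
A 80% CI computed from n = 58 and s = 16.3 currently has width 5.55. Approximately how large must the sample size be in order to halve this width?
n ≈ 232

CI width ∝ 1/√n
To reduce width by factor 2, need √n to grow by 2 → need 2² = 4 times as many samples.

Current: n = 58, width = 5.55
New: n = 232, width ≈ 2.75

Width reduced by factor of 5.55/2.75 = 2.02.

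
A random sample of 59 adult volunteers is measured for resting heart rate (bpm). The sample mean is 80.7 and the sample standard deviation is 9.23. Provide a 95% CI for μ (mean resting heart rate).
(78.29, 83.11)

t-interval (σ unknown):
df = n - 1 = 58
t* = 2.002 for 95% confidence

Margin of error = t* · s/√n = 2.002 · 9.23/√59 = 2.41

CI: (78.29, 83.11)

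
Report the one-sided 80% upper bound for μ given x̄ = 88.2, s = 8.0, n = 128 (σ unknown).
μ ≤ 88.80

Upper bound (one-sided):
t* = 0.844 (one-sided for 80%)
Upper bound = x̄ + t* · s/√n = 88.2 + 0.844 · 8.0/√128 = 88.80

We are 80% confident that μ ≤ 88.80.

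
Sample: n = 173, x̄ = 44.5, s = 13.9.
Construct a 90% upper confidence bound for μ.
μ ≤ 45.86

Upper bound (one-sided):
t* = 1.286 (one-sided for 90%)
Upper bound = x̄ + t* · s/√n = 44.5 + 1.286 · 13.9/√173 = 45.86

We are 90% confident that μ ≤ 45.86.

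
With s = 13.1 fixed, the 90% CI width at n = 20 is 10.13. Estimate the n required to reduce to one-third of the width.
n ≈ 180

CI width ∝ 1/√n
To reduce width by factor 3, need √n to grow by 3 → need 3² = 9 times as many samples.

Current: n = 20, width = 10.13
New: n = 180, width ≈ 3.23

Width reduced by factor of 10.13/3.23 = 3.14.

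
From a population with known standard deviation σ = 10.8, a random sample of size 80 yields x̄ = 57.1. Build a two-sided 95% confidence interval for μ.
(54.73, 59.47)

z-interval (σ known):
z* = 1.960 for 95% confidence

Margin of error = z* · σ/√n = 1.960 · 10.8/√80 = 2.37

CI: (57.1 - 2.37, 57.1 + 2.37) = (54.73, 59.47)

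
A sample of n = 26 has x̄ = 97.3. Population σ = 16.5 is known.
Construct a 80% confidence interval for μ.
(93.15, 101.45)

z-interval (σ known):
z* = 1.282 for 80% confidence

Margin of error = z* · σ/√n = 1.282 · 16.5/√26 = 4.15

CI: (97.3 - 4.15, 97.3 + 4.15) = (93.15, 101.45)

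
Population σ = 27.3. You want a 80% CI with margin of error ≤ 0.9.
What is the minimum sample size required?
n ≥ 1513

For margin E ≤ 0.9:
n ≥ (z* · σ / E)²
n ≥ (1.282 · 27.3 / 0.9)²
n ≥ 1512.22

Minimum n = 1513 (rounding up)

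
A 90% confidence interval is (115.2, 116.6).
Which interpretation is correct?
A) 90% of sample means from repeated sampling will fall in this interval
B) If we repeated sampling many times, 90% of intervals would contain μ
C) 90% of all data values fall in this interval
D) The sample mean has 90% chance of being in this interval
B

A) Wrong — coverage applies to intervals containing μ, not to future x̄ values.
B) Correct — this is the frequentist long-run coverage interpretation.
C) Wrong — a CI is about the parameter μ, not individual data values.
D) Wrong — x̄ is observed and sits in the interval by construction.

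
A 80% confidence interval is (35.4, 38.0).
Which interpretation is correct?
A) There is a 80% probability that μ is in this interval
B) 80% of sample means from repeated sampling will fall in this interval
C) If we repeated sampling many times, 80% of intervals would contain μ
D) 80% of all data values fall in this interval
C

A) Wrong — μ is fixed; the randomness lives in the interval, not in μ.
B) Wrong — coverage applies to intervals containing μ, not to future x̄ values.
C) Correct — this is the frequentist long-run coverage interpretation.
D) Wrong — a CI is about the parameter μ, not individual data values.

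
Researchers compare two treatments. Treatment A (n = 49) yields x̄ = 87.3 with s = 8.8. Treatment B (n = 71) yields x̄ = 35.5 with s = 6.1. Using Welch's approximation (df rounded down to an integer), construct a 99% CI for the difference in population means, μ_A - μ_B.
(47.97, 55.63)

Difference: x̄₁ - x̄₂ = 51.80
SE = √(s₁²/n₁ + s₂²/n₂) = √(8.8²/49 + 6.1²/71) = 1.4507
df = 79.15 → 79 (Welch–Satterthwaite, rounded down)
t* = 2.640

CI: 51.80 ± 2.640 · 1.4507 = 51.80 ± 3.83 = (47.97, 55.63)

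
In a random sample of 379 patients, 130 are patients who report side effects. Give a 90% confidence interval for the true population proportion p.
(0.303, 0.383)

Proportion CI:
p̂ = 130/379 = 0.34301
SE = √(p̂(1-p̂)/n) = √(0.34301 · 0.65699 / 379) = 0.02438

z* = 1.645
Margin = z* · SE = 1.645 · 0.02438 = 0.0401

CI: 0.34301 ± 0.0401 = (0.303, 0.383)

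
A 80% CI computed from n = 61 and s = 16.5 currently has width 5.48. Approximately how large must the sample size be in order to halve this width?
n ≈ 244

CI width ∝ 1/√n
To reduce width by factor 2, need √n to grow by 2 → need 2² = 4 times as many samples.

Current: n = 61, width = 5.48
New: n = 244, width ≈ 2.71

Width reduced by factor of 5.48/2.71 = 2.02.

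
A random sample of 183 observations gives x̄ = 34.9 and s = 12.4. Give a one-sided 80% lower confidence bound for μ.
μ ≥ 34.13

Lower bound (one-sided):
t* = 0.844 (one-sided for 80%)
Lower bound = x̄ - t* · s/√n = 34.9 - 0.844 · 12.4/√183 = 34.13

We are 80% confident that μ ≥ 34.13.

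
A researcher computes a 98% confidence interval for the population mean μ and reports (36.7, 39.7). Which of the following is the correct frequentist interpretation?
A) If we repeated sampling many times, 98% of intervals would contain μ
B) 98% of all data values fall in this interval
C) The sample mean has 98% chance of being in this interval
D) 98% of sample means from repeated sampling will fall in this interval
A

A) Correct — this is the frequentist long-run coverage interpretation.
B) Wrong — a CI is about the parameter μ, not individual data values.
C) Wrong — x̄ is observed and sits in the interval by construction.
D) Wrong — coverage applies to intervals containing μ, not to future x̄ values.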